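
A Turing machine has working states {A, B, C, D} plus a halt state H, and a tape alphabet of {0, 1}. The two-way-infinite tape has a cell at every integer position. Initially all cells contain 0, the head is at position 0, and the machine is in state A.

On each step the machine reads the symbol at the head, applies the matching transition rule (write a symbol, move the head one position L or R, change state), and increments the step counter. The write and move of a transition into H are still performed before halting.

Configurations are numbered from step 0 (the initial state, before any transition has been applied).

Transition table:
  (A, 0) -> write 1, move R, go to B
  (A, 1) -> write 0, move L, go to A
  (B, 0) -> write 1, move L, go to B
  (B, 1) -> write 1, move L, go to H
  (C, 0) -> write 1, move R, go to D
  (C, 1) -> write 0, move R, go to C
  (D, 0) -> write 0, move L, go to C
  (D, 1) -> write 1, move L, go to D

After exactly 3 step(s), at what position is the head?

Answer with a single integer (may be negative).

Step 1: in state A at pos 0, read 0 -> (A,0)->write 1,move R,goto B. Now: state=B, head=1, tape[-1..2]=0100 (head:   ^)
Step 2: in state B at pos 1, read 0 -> (B,0)->write 1,move L,goto B. Now: state=B, head=0, tape[-1..2]=0110 (head:  ^)
Step 3: in state B at pos 0, read 1 -> (B,1)->write 1,move L,goto H. Now: state=H, head=-1, tape[-2..2]=00110 (head:  ^)

Answer: -1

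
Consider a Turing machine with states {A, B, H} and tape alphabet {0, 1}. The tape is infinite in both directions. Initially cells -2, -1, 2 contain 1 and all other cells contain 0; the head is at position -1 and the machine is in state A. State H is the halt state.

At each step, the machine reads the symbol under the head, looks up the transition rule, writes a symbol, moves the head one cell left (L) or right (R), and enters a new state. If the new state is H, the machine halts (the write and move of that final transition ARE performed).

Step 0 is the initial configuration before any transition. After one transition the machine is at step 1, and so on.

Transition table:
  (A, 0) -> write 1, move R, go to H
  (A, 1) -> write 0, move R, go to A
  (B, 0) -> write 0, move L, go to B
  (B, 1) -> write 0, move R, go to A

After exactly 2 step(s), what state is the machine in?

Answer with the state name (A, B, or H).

Answer: H

Derivation:
Step 1: in state A at pos -1, read 1 -> (A,1)->write 0,move R,goto A. Now: state=A, head=0, tape[-3..3]=0100010 (head:    ^)
Step 2: in state A at pos 0, read 0 -> (A,0)->write 1,move R,goto H. Now: state=H, head=1, tape[-3..3]=0101010 (head:     ^)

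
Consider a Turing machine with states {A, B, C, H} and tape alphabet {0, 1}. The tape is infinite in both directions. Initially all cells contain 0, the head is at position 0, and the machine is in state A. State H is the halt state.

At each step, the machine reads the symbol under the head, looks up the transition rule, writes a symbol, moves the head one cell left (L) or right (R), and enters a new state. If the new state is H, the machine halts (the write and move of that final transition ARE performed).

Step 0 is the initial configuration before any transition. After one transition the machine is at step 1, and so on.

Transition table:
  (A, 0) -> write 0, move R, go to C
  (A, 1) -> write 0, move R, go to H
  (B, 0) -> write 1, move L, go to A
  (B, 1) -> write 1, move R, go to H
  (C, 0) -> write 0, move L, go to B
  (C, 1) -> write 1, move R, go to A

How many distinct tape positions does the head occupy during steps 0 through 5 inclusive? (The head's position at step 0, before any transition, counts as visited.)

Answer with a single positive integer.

Answer: 3

Derivation:
Step 1: in state A at pos 0, read 0 -> (A,0)->write 0,move R,goto C. Now: state=C, head=1, tape[-1..2]=0000 (head:   ^)
Step 2: in state C at pos 1, read 0 -> (C,0)->write 0,move L,goto B. Now: state=B, head=0, tape[-1..2]=0000 (head:  ^)
Step 3: in state B at pos 0, read 0 -> (B,0)->write 1,move L,goto A. Now: state=A, head=-1, tape[-2..2]=00100 (head:  ^)
Step 4: in state A at pos -1, read 0 -> (A,0)->write 0,move R,goto C. Now: state=C, head=0, tape[-2..2]=00100 (head:   ^)
Step 5: in state C at pos 0, read 1 -> (C,1)->write 1,move R,goto A. Now: state=A, head=1, tape[-2..2]=00100 (head:    ^)
Head positions at steps 0..5: starting at 0, distinct positions visited = {-1, 0, 1} -> 3 position(s)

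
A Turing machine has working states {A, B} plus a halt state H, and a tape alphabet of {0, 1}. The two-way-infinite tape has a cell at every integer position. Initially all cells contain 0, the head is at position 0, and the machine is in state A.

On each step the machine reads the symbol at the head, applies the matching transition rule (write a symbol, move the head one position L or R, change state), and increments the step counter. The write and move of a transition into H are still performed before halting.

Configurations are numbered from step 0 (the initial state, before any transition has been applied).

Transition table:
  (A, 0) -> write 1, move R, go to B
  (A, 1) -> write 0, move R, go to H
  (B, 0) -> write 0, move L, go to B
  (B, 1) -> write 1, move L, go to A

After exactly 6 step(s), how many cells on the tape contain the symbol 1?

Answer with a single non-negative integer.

Answer: 1

Derivation:
Step 1: in state A at pos 0, read 0 -> (A,0)->write 1,move R,goto B. Now: state=B, head=1, tape[-1..2]=0100 (head:   ^)
Step 2: in state B at pos 1, read 0 -> (B,0)->write 0,move L,goto B. Now: state=B, head=0, tape[-1..2]=0100 (head:  ^)
Step 3: in state B at pos 0, read 1 -> (B,1)->write 1,move L,goto A. Now: state=A, head=-1, tape[-2..2]=00100 (head:  ^)
Step 4: in state A at pos -1, read 0 -> (A,0)->write 1,move R,goto B. Now: state=B, head=0, tape[-2..2]=01100 (head:   ^)
Step 5: in state B at pos 0, read 1 -> (B,1)->write 1,move L,goto A. Now: state=A, head=-1, tape[-2..2]=01100 (head:  ^)
Step 6: in state A at pos -1, read 1 -> (A,1)->write 0,move R,goto H. Now: state=H, head=0, tape[-2..2]=00100 (head:   ^)
Cells containing 1 after step 6: {0} -> 1 cell(s)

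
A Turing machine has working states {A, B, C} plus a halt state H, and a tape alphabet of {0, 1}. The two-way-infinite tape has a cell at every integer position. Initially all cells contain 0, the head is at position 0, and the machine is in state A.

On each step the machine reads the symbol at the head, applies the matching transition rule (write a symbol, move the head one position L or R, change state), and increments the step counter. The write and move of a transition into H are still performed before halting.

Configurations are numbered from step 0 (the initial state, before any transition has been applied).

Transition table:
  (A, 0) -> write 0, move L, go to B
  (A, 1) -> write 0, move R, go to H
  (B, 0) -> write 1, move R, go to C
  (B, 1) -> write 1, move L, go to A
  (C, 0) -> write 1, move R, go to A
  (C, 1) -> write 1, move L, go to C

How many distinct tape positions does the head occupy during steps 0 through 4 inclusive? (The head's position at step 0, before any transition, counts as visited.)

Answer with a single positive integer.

Step 1: in state A at pos 0, read 0 -> (A,0)->write 0,move L,goto B. Now: state=B, head=-1, tape[-2..1]=0000 (head:  ^)
Step 2: in state B at pos -1, read 0 -> (B,0)->write 1,move R,goto C. Now: state=C, head=0, tape[-2..1]=0100 (head:   ^)
Step 3: in state C at pos 0, read 0 -> (C,0)->write 1,move R,goto A. Now: state=A, head=1, tape[-2..2]=01100 (head:    ^)
Step 4: in state A at pos 1, read 0 -> (A,0)->write 0,move L,goto B. Now: state=B, head=0, tape[-2..2]=01100 (head:   ^)
Head positions at steps 0..4: starting at 0, distinct positions visited = {-1, 0, 1} -> 3 position(s)

Answer: 3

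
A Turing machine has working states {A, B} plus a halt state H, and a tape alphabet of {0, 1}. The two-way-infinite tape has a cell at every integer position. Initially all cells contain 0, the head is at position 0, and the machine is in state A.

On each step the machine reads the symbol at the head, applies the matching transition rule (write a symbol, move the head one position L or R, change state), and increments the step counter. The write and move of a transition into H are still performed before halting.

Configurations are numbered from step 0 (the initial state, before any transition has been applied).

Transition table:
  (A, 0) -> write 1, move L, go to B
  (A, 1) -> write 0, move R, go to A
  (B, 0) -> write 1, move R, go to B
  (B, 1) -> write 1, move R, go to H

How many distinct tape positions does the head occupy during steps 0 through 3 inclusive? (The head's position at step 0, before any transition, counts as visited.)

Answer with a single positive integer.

Step 1: in state A at pos 0, read 0 -> (A,0)->write 1,move L,goto B. Now: state=B, head=-1, tape[-2..1]=0010 (head:  ^)
Step 2: in state B at pos -1, read 0 -> (B,0)->write 1,move R,goto B. Now: state=B, head=0, tape[-2..1]=0110 (head:   ^)
Step 3: in state B at pos 0, read 1 -> (B,1)->write 1,move R,goto H. Now: state=H, head=1, tape[-2..2]=01100 (head:    ^)
Head positions at steps 0..3: starting at 0, distinct positions visited = {-1, 0, 1} -> 3 position(s)

Answer: 3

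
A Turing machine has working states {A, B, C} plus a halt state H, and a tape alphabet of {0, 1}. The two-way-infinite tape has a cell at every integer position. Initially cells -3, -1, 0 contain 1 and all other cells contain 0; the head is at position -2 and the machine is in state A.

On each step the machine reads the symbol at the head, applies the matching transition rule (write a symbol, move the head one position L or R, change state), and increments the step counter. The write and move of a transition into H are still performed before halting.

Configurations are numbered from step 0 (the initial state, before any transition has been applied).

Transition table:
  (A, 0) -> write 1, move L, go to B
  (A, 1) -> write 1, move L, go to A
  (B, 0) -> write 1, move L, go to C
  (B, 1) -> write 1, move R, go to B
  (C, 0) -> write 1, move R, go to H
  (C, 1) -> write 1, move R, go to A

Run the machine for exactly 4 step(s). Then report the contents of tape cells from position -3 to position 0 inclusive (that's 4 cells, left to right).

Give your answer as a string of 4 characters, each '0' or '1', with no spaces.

Step 1: in state A at pos -2, read 0 -> (A,0)->write 1,move L,goto B. Now: state=B, head=-3, tape[-4..1]=011110 (head:  ^)
Step 2: in state B at pos -3, read 1 -> (B,1)->write 1,move R,goto B. Now: state=B, head=-2, tape[-4..1]=011110 (head:   ^)
Step 3: in state B at pos -2, read 1 -> (B,1)->write 1,move R,goto B. Now: state=B, head=-1, tape[-4..1]=011110 (head:    ^)
Step 4: in state B at pos -1, read 1 -> (B,1)->write 1,move R,goto B. Now: state=B, head=0, tape[-4..1]=011110 (head:     ^)

Answer: 1111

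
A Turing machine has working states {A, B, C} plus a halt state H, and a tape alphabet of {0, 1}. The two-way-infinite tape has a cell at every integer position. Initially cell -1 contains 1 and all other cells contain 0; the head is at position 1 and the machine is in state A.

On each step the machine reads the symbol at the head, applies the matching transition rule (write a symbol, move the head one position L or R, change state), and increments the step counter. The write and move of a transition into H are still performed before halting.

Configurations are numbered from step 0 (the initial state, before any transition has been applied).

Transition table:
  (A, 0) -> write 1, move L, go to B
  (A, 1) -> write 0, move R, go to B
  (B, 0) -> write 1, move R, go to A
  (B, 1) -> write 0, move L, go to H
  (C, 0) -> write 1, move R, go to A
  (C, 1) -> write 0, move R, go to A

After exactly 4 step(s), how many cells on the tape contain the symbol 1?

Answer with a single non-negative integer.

Answer: 3

Derivation:
Step 1: in state A at pos 1, read 0 -> (A,0)->write 1,move L,goto B. Now: state=B, head=0, tape[-2..2]=01010 (head:   ^)
Step 2: in state B at pos 0, read 0 -> (B,0)->write 1,move R,goto A. Now: state=A, head=1, tape[-2..2]=01110 (head:    ^)
Step 3: in state A at pos 1, read 1 -> (A,1)->write 0,move R,goto B. Now: state=B, head=2, tape[-2..3]=011000 (head:     ^)
Step 4: in state B at pos 2, read 0 -> (B,0)->write 1,move R,goto A. Now: state=A, head=3, tape[-2..4]=0110100 (head:      ^)
Cells containing 1 after step 4: {-1, 0, 2} -> 3 cell(s)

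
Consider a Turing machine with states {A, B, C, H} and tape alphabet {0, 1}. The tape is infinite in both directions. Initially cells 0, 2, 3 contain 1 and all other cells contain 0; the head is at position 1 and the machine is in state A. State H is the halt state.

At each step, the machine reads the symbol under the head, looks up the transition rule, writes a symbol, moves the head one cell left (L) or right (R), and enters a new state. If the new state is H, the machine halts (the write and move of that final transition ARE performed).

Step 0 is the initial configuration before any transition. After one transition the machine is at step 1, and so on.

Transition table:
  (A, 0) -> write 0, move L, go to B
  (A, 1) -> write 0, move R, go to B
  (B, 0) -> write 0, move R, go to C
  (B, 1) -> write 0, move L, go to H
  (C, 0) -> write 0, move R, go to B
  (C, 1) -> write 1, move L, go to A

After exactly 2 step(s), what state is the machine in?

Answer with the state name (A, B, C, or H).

Step 1: in state A at pos 1, read 0 -> (A,0)->write 0,move L,goto B. Now: state=B, head=0, tape[-1..4]=010110 (head:  ^)
Step 2: in state B at pos 0, read 1 -> (B,1)->write 0,move L,goto H. Now: state=H, head=-1, tape[-2..4]=0000110 (head:  ^)

Answer: H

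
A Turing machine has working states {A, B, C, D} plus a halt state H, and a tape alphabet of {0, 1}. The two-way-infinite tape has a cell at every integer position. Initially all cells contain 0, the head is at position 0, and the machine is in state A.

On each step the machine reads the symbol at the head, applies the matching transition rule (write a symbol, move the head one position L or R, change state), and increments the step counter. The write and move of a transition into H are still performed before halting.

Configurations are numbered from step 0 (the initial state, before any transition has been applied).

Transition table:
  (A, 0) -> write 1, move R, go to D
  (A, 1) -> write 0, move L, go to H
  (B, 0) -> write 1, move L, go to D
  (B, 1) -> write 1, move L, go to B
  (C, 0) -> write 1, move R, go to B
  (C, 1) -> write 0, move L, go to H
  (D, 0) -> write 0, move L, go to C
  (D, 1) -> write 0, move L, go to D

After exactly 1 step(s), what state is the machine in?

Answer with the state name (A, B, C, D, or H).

Answer: D

Derivation:
Step 1: in state A at pos 0, read 0 -> (A,0)->write 1,move R,goto D. Now: state=D, head=1, tape[-1..2]=0100 (head:   ^)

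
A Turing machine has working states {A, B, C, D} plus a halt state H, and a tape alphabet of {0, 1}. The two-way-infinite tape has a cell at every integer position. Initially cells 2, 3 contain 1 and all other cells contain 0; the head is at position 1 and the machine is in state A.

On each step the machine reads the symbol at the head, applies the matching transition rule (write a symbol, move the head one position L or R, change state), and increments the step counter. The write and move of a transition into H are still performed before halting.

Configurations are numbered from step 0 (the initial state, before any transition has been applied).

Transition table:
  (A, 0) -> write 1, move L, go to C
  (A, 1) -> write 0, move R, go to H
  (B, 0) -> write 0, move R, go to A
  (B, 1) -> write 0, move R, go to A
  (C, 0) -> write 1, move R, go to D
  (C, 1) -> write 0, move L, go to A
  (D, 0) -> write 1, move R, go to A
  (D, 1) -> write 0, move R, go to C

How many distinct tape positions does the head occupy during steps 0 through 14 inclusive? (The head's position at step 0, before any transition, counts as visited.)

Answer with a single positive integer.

Step 1: in state A at pos 1, read 0 -> (A,0)->write 1,move L,goto C. Now: state=C, head=0, tape[-1..4]=001110 (head:  ^)
Step 2: in state C at pos 0, read 0 -> (C,0)->write 1,move R,goto D. Now: state=D, head=1, tape[-1..4]=011110 (head:   ^)
Step 3: in state D at pos 1, read 1 -> (D,1)->write 0,move R,goto C. Now: state=C, head=2, tape[-1..4]=010110 (head:    ^)
Step 4: in state C at pos 2, read 1 -> (C,1)->write 0,move L,goto A. Now: state=A, head=1, tape[-1..4]=010010 (head:   ^)
Step 5: in state A at pos 1, read 0 -> (A,0)->write 1,move L,goto C. Now: state=C, head=0, tape[-1..4]=011010 (head:  ^)
Step 6: in state C at pos 0, read 1 -> (C,1)->write 0,move L,goto A. Now: state=A, head=-1, tape[-2..4]=0001010 (head:  ^)
Step 7: in state A at pos -1, read 0 -> (A,0)->write 1,move L,goto C. Now: state=C, head=-2, tape[-3..4]=00101010 (head:  ^)
Step 8: in state C at pos -2, read 0 -> (C,0)->write 1,move R,goto D. Now: state=D, head=-1, tape[-3..4]=01101010 (head:   ^)
Step 9: in state D at pos -1, read 1 -> (D,1)->write 0,move R,goto C. Now: state=C, head=0, tape[-3..4]=01001010 (head:    ^)
Step 10: in state C at pos 0, read 0 -> (C,0)->write 1,move R,goto D. Now: state=D, head=1, tape[-3..4]=01011010 (head:     ^)
Step 11: in state D at pos 1, read 1 -> (D,1)->write 0,move R,goto C. Now: state=C, head=2, tape[-3..4]=01010010 (head:      ^)
Step 12: in state C at pos 2, read 0 -> (C,0)->write 1,move R,goto D. Now: state=D, head=3, tape[-3..4]=01010110 (head:       ^)
Step 13: in state D at pos 3, read 1 -> (D,1)->write 0,move R,goto C. Now: state=C, head=4, tape[-3..5]=010101000 (head:        ^)
Step 14: in state C at pos 4, read 0 -> (C,0)->write 1,move R,goto D. Now: state=D, head=5, tape[-3..6]=0101010100 (head:         ^)
Head positions at steps 0..14: starting at 1, distinct positions visited = {-2, -1, 0, 1, 2, 3, 4, 5} -> 8 position(s)

Answer: 8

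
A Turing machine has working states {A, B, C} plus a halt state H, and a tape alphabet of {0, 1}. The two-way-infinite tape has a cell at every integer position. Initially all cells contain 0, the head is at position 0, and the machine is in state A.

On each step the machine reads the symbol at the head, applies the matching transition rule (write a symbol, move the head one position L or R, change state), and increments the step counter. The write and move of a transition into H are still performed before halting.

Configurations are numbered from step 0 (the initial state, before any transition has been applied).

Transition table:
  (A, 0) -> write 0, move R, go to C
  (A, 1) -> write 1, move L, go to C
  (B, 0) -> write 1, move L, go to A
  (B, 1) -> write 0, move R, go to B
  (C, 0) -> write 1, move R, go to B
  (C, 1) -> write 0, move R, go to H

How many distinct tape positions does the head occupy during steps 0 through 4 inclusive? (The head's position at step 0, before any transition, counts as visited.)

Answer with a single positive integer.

Answer: 3

Derivation:
Step 1: in state A at pos 0, read 0 -> (A,0)->write 0,move R,goto C. Now: state=C, head=1, tape[-1..2]=0000 (head:   ^)
Step 2: in state C at pos 1, read 0 -> (C,0)->write 1,move R,goto B. Now: state=B, head=2, tape[-1..3]=00100 (head:    ^)
Step 3: in state B at pos 2, read 0 -> (B,0)->write 1,move L,goto A. Now: state=A, head=1, tape[-1..3]=00110 (head:   ^)
Step 4: in state A at pos 1, read 1 -> (A,1)->write 1,move L,goto C. Now: state=C, head=0, tape[-1..3]=00110 (head:  ^)
Head positions at steps 0..4: starting at 0, distinct positions visited = {0, 1, 2} -> 3 position(s)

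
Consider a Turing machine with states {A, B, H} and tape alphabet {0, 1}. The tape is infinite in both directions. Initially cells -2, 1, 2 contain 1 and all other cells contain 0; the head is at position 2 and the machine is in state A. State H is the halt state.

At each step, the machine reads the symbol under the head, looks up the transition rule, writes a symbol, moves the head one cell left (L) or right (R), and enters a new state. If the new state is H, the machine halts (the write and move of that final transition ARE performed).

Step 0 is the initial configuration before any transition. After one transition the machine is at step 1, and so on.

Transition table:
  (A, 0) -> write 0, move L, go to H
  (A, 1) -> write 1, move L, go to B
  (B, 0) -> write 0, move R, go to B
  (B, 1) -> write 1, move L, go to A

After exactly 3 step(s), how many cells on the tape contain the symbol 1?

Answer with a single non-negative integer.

Answer: 3

Derivation:
Step 1: in state A at pos 2, read 1 -> (A,1)->write 1,move L,goto B. Now: state=B, head=1, tape[-3..3]=0100110 (head:     ^)
Step 2: in state B at pos 1, read 1 -> (B,1)->write 1,move L,goto A. Now: state=A, head=0, tape[-3..3]=0100110 (head:    ^)
Step 3: in state A at pos 0, read 0 -> (A,0)->write 0,move L,goto H. Now: state=H, head=-1, tape[-3..3]=0100110 (head:   ^)
Cells containing 1 after step 3: {-2, 1, 2} -> 3 cell(s)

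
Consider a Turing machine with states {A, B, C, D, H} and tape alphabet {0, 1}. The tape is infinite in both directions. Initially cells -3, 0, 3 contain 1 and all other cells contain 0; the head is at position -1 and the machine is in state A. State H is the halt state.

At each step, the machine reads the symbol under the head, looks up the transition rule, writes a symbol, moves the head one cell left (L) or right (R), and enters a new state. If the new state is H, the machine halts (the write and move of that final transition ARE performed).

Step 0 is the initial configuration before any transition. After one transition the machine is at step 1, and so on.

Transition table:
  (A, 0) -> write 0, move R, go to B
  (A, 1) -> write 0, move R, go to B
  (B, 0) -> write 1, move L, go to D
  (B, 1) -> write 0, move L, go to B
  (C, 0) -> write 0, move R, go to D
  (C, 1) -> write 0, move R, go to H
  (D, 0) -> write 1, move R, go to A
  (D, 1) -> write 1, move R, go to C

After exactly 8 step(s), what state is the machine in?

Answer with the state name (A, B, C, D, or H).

Answer: B

Derivation:
Step 1: in state A at pos -1, read 0 -> (A,0)->write 0,move R,goto B. Now: state=B, head=0, tape[-4..4]=010010010 (head:     ^)
Step 2: in state B at pos 0, read 1 -> (B,1)->write 0,move L,goto B. Now: state=B, head=-1, tape[-4..4]=010000010 (head:    ^)
Step 3: in state B at pos -1, read 0 -> (B,0)->write 1,move L,goto D. Now: state=D, head=-2, tape[-4..4]=010100010 (head:   ^)
Step 4: in state D at pos -2, read 0 -> (D,0)->write 1,move R,goto A. Now: state=A, head=-1, tape[-4..4]=011100010 (head:    ^)
Step 5: in state A at pos -1, read 1 -> (A,1)->write 0,move R,goto B. Now: state=B, head=0, tape[-4..4]=011000010 (head:     ^)
Step 6: in state B at pos 0, read 0 -> (B,0)->write 1,move L,goto D. Now: state=D, head=-1, tape[-4..4]=011010010 (head:    ^)
Step 7: in state D at pos -1, read 0 -> (D,0)->write 1,move R,goto A. Now: state=A, head=0, tape[-4..4]=011110010 (head:     ^)
Step 8: in state A at pos 0, read 1 -> (A,1)->write 0,move R,goto B. Now: state=B, head=1, tape[-4..4]=011100010 (head:      ^)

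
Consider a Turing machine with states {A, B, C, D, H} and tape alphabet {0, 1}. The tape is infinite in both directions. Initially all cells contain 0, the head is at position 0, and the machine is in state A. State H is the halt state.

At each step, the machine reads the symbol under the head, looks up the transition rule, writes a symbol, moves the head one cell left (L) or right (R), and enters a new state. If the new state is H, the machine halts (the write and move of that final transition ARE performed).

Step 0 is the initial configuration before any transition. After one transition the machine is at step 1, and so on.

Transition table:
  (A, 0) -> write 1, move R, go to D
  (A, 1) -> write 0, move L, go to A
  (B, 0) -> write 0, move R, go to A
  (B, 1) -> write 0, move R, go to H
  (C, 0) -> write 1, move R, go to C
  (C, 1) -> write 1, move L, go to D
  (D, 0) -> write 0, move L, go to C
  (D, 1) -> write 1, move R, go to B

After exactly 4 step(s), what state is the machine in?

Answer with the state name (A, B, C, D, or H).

Step 1: in state A at pos 0, read 0 -> (A,0)->write 1,move R,goto D. Now: state=D, head=1, tape[-1..2]=0100 (head:   ^)
Step 2: in state D at pos 1, read 0 -> (D,0)->write 0,move L,goto C. Now: state=C, head=0, tape[-1..2]=0100 (head:  ^)
Step 3: in state C at pos 0, read 1 -> (C,1)->write 1,move L,goto D. Now: state=D, head=-1, tape[-2..2]=00100 (head:  ^)
Step 4: in state D at pos -1, read 0 -> (D,0)->write 0,move L,goto C. Now: state=C, head=-2, tape[-3..2]=000100 (head:  ^)

Answer: C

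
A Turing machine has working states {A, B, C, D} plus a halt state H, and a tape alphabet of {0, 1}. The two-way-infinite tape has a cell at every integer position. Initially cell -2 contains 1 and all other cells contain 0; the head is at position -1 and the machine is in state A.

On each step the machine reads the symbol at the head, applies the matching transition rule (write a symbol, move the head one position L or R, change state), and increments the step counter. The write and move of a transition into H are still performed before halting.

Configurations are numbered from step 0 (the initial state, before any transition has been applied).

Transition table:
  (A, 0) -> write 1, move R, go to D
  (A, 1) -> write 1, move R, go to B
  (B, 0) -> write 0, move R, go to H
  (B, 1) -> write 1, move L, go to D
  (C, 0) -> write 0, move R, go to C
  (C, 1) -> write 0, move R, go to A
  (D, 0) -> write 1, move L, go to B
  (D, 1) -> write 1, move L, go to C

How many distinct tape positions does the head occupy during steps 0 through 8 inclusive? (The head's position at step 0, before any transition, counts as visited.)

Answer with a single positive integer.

Answer: 4

Derivation:
Step 1: in state A at pos -1, read 0 -> (A,0)->write 1,move R,goto D. Now: state=D, head=0, tape[-3..1]=01100 (head:    ^)
Step 2: in state D at pos 0, read 0 -> (D,0)->write 1,move L,goto B. Now: state=B, head=-1, tape[-3..1]=01110 (head:   ^)
Step 3: in state B at pos -1, read 1 -> (B,1)->write 1,move L,goto D. Now: state=D, head=-2, tape[-3..1]=01110 (head:  ^)
Step 4: in state D at pos -2, read 1 -> (D,1)->write 1,move L,goto C. Now: state=C, head=-3, tape[-4..1]=001110 (head:  ^)
Step 5: in state C at pos -3, read 0 -> (C,0)->write 0,move R,goto C. Now: state=C, head=-2, tape[-4..1]=001110 (head:   ^)
Step 6: in state C at pos -2, read 1 -> (C,1)->write 0,move R,goto A. Now: state=A, head=-1, tape[-4..1]=000110 (head:    ^)
Step 7: in state A at pos -1, read 1 -> (A,1)->write 1,move R,goto B. Now: state=B, head=0, tape[-4..1]=000110 (head:     ^)
Step 8: in state B at pos 0, read 1 -> (B,1)->write 1,move L,goto D. Now: state=D, head=-1, tape[-4..1]=000110 (head:    ^)
Head positions at steps 0..8: starting at -1, distinct positions visited = {-3, -2, -1, 0} -> 4 position(s)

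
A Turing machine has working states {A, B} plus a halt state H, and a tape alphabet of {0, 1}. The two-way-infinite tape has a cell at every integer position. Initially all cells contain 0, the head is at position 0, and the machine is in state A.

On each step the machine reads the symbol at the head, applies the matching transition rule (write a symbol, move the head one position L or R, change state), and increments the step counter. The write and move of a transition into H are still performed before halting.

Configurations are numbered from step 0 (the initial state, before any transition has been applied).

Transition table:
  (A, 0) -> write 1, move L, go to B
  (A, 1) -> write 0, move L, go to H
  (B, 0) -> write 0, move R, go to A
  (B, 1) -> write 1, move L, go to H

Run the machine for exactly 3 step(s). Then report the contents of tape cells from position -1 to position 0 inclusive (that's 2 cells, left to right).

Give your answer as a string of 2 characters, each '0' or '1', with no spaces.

Step 1: in state A at pos 0, read 0 -> (A,0)->write 1,move L,goto B. Now: state=B, head=-1, tape[-2..1]=0010 (head:  ^)
Step 2: in state B at pos -1, read 0 -> (B,0)->write 0,move R,goto A. Now: state=A, head=0, tape[-2..1]=0010 (head:   ^)
Step 3: in state A at pos 0, read 1 -> (A,1)->write 0,move L,goto H. Now: state=H, head=-1, tape[-2..1]=0000 (head:  ^)

Answer: 00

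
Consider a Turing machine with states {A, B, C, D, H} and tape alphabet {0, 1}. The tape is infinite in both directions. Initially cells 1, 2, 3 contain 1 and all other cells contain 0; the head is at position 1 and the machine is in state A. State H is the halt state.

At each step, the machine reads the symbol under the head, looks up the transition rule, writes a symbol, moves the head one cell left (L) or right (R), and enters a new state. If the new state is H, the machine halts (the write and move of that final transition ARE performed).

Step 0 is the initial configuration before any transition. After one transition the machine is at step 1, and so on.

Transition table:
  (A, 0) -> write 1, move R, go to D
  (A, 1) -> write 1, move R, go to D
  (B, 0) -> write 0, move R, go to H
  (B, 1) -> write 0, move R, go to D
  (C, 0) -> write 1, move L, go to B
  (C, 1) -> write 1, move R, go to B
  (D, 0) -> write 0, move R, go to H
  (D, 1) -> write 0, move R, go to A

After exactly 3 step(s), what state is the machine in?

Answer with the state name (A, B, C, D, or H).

Step 1: in state A at pos 1, read 1 -> (A,1)->write 1,move R,goto D. Now: state=D, head=2, tape[0..4]=01110 (head:   ^)
Step 2: in state D at pos 2, read 1 -> (D,1)->write 0,move R,goto A. Now: state=A, head=3, tape[0..4]=01010 (head:    ^)
Step 3: in state A at pos 3, read 1 -> (A,1)->write 1,move R,goto D. Now: state=D, head=4, tape[0..5]=010100 (head:     ^)

Answer: D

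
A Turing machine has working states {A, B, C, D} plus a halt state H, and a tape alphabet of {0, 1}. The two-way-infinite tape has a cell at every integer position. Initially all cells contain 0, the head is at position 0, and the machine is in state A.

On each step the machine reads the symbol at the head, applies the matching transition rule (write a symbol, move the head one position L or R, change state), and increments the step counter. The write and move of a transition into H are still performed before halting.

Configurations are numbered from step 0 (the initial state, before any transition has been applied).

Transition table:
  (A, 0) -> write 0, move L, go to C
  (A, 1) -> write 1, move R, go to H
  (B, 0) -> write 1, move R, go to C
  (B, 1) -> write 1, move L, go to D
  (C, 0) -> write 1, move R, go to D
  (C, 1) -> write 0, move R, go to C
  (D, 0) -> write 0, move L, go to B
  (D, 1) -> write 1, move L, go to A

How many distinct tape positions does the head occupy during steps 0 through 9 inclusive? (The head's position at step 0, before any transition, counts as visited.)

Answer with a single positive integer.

Step 1: in state A at pos 0, read 0 -> (A,0)->write 0,move L,goto C. Now: state=C, head=-1, tape[-2..1]=0000 (head:  ^)
Step 2: in state C at pos -1, read 0 -> (C,0)->write 1,move R,goto D. Now: state=D, head=0, tape[-2..1]=0100 (head:   ^)
Step 3: in state D at pos 0, read 0 -> (D,0)->write 0,move L,goto B. Now: state=B, head=-1, tape[-2..1]=0100 (head:  ^)
Step 4: in state B at pos -1, read 1 -> (B,1)->write 1,move L,goto D. Now: state=D, head=-2, tape[-3..1]=00100 (head:  ^)
Step 5: in state D at pos -2, read 0 -> (D,0)->write 0,move L,goto B. Now: state=B, head=-3, tape[-4..1]=000100 (head:  ^)
Step 6: in state B at pos -3, read 0 -> (B,0)->write 1,move R,goto C. Now: state=C, head=-2, tape[-4..1]=010100 (head:   ^)
Step 7: in state C at pos -2, read 0 -> (C,0)->write 1,move R,goto D. Now: state=D, head=-1, tape[-4..1]=011100 (head:    ^)
Step 8: in state D at pos -1, read 1 -> (D,1)->write 1,move L,goto A. Now: state=A, head=-2, tape[-4..1]=011100 (head:   ^)
Step 9: in state A at pos -2, read 1 -> (A,1)->write 1,move R,goto H. Now: state=H, head=-1, tape[-4..1]=011100 (head:    ^)
Head positions at steps 0..9: starting at 0, distinct positions visited = {-3, -2, -1, 0} -> 4 position(s)

Answer: 4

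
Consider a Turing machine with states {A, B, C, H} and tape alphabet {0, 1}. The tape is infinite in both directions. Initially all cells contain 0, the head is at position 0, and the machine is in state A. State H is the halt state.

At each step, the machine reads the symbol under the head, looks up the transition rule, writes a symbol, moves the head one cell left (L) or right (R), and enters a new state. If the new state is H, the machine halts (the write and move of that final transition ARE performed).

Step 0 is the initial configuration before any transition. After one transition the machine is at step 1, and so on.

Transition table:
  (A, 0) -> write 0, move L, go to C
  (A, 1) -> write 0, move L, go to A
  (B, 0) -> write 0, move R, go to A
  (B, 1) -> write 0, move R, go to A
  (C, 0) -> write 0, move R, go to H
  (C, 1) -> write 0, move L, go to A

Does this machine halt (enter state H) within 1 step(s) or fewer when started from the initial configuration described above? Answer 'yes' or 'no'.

Step 1: in state A at pos 0, read 0 -> (A,0)->write 0,move L,goto C. Now: state=C, head=-1, tape[-2..1]=0000 (head:  ^)
After 1 step(s): state = C (not H) -> not halted within 1 -> no

Answer: no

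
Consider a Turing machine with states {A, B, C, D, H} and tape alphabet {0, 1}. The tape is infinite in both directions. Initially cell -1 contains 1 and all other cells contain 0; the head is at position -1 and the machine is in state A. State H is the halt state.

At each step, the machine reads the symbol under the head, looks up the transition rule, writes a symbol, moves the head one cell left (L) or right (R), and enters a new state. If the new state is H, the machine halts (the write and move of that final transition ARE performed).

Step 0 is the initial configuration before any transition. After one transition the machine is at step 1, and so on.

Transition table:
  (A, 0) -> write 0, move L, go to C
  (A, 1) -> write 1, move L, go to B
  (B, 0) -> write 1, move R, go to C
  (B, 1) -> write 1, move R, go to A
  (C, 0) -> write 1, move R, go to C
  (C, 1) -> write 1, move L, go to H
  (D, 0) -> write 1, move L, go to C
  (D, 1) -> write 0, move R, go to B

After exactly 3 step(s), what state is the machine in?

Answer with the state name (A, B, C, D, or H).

Step 1: in state A at pos -1, read 1 -> (A,1)->write 1,move L,goto B. Now: state=B, head=-2, tape[-3..0]=0010 (head:  ^)
Step 2: in state B at pos -2, read 0 -> (B,0)->write 1,move R,goto C. Now: state=C, head=-1, tape[-3..0]=0110 (head:   ^)
Step 3: in state C at pos -1, read 1 -> (C,1)->write 1,move L,goto H. Now: state=H, head=-2, tape[-3..0]=0110 (head:  ^)

Answer: H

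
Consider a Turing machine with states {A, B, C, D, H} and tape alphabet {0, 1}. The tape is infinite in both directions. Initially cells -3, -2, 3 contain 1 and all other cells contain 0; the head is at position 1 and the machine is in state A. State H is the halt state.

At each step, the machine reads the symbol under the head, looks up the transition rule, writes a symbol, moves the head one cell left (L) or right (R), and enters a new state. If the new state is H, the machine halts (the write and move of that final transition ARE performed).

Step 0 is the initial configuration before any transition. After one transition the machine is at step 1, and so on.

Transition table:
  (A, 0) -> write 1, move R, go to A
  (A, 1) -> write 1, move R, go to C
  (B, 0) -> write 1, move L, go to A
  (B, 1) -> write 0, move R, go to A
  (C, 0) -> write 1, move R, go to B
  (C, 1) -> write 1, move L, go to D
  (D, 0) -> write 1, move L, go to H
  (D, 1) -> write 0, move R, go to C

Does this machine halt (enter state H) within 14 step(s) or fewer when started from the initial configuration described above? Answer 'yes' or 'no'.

Step 1: in state A at pos 1, read 0 -> (A,0)->write 1,move R,goto A. Now: state=A, head=2, tape[-4..4]=011001010 (head:       ^)
Step 2: in state A at pos 2, read 0 -> (A,0)->write 1,move R,goto A. Now: state=A, head=3, tape[-4..4]=011001110 (head:        ^)
Step 3: in state A at pos 3, read 1 -> (A,1)->write 1,move R,goto C. Now: state=C, head=4, tape[-4..5]=0110011100 (head:         ^)
Step 4: in state C at pos 4, read 0 -> (C,0)->write 1,move R,goto B. Now: state=B, head=5, tape[-4..6]=01100111100 (head:          ^)
Step 5: in state B at pos 5, read 0 -> (B,0)->write 1,move L,goto A. Now: state=A, head=4, tape[-4..6]=01100111110 (head:         ^)
Step 6: in state A at pos 4, read 1 -> (A,1)->write 1,move R,goto C. Now: state=C, head=5, tape[-4..6]=01100111110 (head:          ^)
Step 7: in state C at pos 5, read 1 -> (C,1)->write 1,move L,goto D. Now: state=D, head=4, tape[-4..6]=01100111110 (head:         ^)
Step 8: in state D at pos 4, read 1 -> (D,1)->write 0,move R,goto C. Now: state=C, head=5, tape[-4..6]=01100111010 (head:          ^)
Step 9: in state C at pos 5, read 1 -> (C,1)->write 1,move L,goto D. Now: state=D, head=4, tape[-4..6]=01100111010 (head:         ^)
Step 10: in state D at pos 4, read 0 -> (D,0)->write 1,move L,goto H. Now: state=H, head=3, tape[-4..6]=01100111110 (head:        ^)
State H reached at step 10; 10 <= 14 -> yes

Answer: yes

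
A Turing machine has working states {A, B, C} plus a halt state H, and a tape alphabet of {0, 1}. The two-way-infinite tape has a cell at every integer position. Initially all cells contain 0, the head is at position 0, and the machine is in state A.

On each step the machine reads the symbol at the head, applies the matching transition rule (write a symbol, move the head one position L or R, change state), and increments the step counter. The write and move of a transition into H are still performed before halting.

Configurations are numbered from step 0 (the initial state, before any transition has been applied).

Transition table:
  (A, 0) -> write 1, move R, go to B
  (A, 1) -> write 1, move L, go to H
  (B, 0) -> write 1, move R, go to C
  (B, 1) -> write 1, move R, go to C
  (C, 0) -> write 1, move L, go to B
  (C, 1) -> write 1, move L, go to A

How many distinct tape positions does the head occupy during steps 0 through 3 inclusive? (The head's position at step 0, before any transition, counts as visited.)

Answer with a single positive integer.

Answer: 3

Derivation:
Step 1: in state A at pos 0, read 0 -> (A,0)->write 1,move R,goto B. Now: state=B, head=1, tape[-1..2]=0100 (head:   ^)
Step 2: in state B at pos 1, read 0 -> (B,0)->write 1,move R,goto C. Now: state=C, head=2, tape[-1..3]=01100 (head:    ^)
Step 3: in state C at pos 2, read 0 -> (C,0)->write 1,move L,goto B. Now: state=B, head=1, tape[-1..3]=01110 (head:   ^)
Head positions at steps 0..3: starting at 0, distinct positions visited = {0, 1, 2} -> 3 position(s)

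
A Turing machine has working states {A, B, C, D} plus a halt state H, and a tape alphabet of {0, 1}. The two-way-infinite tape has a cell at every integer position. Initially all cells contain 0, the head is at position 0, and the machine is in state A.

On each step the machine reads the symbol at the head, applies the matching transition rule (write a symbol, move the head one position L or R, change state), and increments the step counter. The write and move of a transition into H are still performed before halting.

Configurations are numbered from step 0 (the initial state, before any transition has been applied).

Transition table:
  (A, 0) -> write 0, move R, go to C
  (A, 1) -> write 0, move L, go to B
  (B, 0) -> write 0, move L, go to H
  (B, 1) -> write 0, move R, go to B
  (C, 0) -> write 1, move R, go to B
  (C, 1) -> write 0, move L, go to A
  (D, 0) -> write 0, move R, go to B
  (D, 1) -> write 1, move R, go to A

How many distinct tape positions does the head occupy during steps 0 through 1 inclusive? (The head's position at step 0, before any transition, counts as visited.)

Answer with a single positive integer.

Answer: 2

Derivation:
Step 1: in state A at pos 0, read 0 -> (A,0)->write 0,move R,goto C. Now: state=C, head=1, tape[-1..2]=0000 (head:   ^)
Head positions at steps 0..1: starting at 0, distinct positions visited = {0, 1} -> 2 position(s)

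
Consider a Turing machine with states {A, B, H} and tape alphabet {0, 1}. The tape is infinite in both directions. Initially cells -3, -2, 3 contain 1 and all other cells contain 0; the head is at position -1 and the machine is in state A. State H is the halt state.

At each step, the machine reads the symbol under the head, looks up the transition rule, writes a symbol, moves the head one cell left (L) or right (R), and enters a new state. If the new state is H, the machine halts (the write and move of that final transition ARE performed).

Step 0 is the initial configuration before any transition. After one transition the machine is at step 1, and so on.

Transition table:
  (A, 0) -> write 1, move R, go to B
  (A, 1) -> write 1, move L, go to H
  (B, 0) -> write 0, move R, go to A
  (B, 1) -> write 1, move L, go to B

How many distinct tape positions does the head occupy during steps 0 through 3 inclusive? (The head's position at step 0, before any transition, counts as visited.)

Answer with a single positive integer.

Step 1: in state A at pos -1, read 0 -> (A,0)->write 1,move R,goto B. Now: state=B, head=0, tape[-4..4]=011100010 (head:     ^)
Step 2: in state B at pos 0, read 0 -> (B,0)->write 0,move R,goto A. Now: state=A, head=1, tape[-4..4]=011100010 (head:      ^)
Step 3: in state A at pos 1, read 0 -> (A,0)->write 1,move R,goto B. Now: state=B, head=2, tape[-4..4]=011101010 (head:       ^)
Head positions at steps 0..3: starting at -1, distinct positions visited = {-1, 0, 1, 2} -> 4 position(s)

Answer: 4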